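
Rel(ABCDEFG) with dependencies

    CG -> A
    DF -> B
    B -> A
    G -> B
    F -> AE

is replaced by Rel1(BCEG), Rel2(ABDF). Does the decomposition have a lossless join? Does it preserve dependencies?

lossy and not dependency-preserving

Lossless test: (B)⁺ = {AB}, which is a superkey of neither fragment — lossy.
Dependency preservation: the restricted closure of {F} across the fragments never reaches {AE}, so F → AE cannot be enforced without a join — not preserved.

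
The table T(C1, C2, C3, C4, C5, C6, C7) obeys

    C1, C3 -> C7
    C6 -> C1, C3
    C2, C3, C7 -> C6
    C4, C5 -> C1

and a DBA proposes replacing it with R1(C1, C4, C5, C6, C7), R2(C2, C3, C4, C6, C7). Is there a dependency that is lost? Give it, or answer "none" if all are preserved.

C1, C3 -> C7

Check C1, C3 → C7: no single fragment contains all of {C1, C3, C7}, and the restricted closure of {C1, C3} across the fragments never reaches {C7}.
C6 → C1, C3 is preserved.
C2, C3, C7 → C6 is preserved.
C4, C5 → C1 is preserved.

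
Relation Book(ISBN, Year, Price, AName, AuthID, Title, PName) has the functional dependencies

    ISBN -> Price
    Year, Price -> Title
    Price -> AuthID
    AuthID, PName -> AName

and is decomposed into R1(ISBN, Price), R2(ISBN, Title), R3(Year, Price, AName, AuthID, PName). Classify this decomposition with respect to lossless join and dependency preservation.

Lossless test (chase): Rows 1 and 2 agree on ISBN; apply ISBN→Price and equate their Price entries. Rows 1 and 2 agree on Price; apply Price→AuthID and equate their AuthID entries. Rows 1 and 3 agree on Price; apply Price→AuthID and equate their AuthID entries. No row becomes fully distinguished — the join is lossy.
Dependency preservation: the restricted closure of {Year, Price} across the fragments never reaches {Title}, so Year, Price → Title cannot be enforced without a join — not preserved.

lossy and not dependency-preserving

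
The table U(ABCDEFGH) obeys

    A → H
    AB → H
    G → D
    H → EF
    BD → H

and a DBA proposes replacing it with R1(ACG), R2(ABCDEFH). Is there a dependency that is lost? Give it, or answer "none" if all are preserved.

Check G → D: no single fragment contains all of {DG}, and the restricted closure of {G} across the fragments never reaches {D}.
A → H is preserved.
AB → H is preserved.
H → EF is preserved.
BD → H is preserved.

G → D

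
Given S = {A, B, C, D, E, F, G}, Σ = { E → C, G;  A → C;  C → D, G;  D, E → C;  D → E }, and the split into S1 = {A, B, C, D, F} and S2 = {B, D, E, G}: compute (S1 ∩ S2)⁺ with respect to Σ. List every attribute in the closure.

S1 ∩ S2 = {B, D}.
D → E applies, adding E
E → C, G applies, adding C, G
Closure: {B, C, D, E, G}.

B, C, D, E, G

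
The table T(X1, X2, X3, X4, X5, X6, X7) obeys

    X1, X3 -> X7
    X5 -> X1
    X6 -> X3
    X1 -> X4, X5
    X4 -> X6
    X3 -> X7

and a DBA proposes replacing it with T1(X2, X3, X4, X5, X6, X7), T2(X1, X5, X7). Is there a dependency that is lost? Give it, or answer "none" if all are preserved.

none

X1, X3 → X7: restricted closure across fragments reaches X7.
X5 → X1 lies within T2.
X6 → X3 lies within T1.
X1 → X4, X5: restricted closure across fragments reaches X4, X5.
X4 → X6 lies within T1.
X3 → X7 lies within T1.
Every dependency is enforceable on the fragments, so the decomposition is dependency-preserving.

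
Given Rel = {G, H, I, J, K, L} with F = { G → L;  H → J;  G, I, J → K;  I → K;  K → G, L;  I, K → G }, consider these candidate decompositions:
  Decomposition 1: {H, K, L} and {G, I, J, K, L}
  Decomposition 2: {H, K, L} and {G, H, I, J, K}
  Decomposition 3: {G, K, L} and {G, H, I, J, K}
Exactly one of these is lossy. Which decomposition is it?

Decomposition 1

Decomposition 1: common = {K, L}, closure = {G, K, L} → lossy.
Decomposition 2: common = {H, K}, closure = {G, H, J, K, L} → lossless.
Decomposition 3: common = {G, K}, closure = {G, K, L} → lossless.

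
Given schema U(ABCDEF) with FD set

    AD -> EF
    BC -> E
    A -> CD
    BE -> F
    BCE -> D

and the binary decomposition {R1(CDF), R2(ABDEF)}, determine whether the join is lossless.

No

Common attributes: R1 ∩ R2 = {DF}.
No dependency enlarges {DF}, so (DF)⁺ = {DF}.
The closure contains neither all of R1 = {CDF} nor all of R2 = {ABDEF}, so the common attributes are not a superkey of either fragment. The join is lossy.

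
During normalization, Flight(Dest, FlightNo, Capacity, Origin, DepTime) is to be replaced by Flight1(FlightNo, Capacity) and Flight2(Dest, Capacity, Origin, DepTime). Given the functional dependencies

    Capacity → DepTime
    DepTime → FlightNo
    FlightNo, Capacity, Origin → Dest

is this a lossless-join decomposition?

Common attributes: Flight1 ∩ Flight2 = {Capacity}.
Closure of {Capacity}: Capacity → DepTime applies, adding DepTime; DepTime → FlightNo applies, adding FlightNo. So (Capacity)⁺ = {FlightNo, Capacity, DepTime}.
This closure contains every attribute of Flight1, so Flight1 ∩ Flight2 → Flight1. The join is lossless.

Yes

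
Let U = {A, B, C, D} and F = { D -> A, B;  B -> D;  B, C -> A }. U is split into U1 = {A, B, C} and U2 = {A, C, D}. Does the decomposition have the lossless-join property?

Common attributes: U1 ∩ U2 = {A, C}.
No dependency enlarges {A, C}, so (A, C)⁺ = {A, C}.
The closure contains neither all of U1 = {A, B, C} nor all of U2 = {A, C, D}, so the common attributes are not a superkey of either fragment. The join is lossy.

No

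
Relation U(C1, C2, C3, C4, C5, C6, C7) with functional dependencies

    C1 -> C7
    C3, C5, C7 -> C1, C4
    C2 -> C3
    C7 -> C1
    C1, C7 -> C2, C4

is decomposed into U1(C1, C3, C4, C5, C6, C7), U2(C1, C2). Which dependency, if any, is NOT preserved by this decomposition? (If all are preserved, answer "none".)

C2 -> C3

Check C2 → C3: no single fragment contains all of {C2, C3}, and the restricted closure of {C2} across the fragments never reaches {C3}.
C1 → C7 is preserved.
C3, C5, C7 → C1, C4 is preserved.
C7 → C1 is preserved.
C1, C7 → C2, C4 is preserved.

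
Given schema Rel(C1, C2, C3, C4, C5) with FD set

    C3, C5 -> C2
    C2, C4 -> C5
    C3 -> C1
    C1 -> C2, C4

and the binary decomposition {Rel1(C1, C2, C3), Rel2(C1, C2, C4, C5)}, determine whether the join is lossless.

Common attributes: Rel1 ∩ Rel2 = {C1, C2}.
Closure of {C1, C2}: C1 → C2, C4 applies, adding C4; C2, C4 → C5 applies, adding C5. So (C1, C2)⁺ = {C1, C2, C4, C5}.
This closure contains every attribute of Rel2, so Rel1 ∩ Rel2 → Rel2. The join is lossless.

Yes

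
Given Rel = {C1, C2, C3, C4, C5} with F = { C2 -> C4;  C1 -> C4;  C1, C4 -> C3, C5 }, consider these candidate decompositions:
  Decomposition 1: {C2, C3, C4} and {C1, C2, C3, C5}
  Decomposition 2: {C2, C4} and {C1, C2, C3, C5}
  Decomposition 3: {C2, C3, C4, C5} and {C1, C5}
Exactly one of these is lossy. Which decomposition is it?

Decomposition 3

Decomposition 1: common = {C2, C3}, closure = {C2, C3, C4} → lossless.
Decomposition 2: common = {C2}, closure = {C2, C4} → lossless.
Decomposition 3: common = {C5}, closure = {C5} → lossy.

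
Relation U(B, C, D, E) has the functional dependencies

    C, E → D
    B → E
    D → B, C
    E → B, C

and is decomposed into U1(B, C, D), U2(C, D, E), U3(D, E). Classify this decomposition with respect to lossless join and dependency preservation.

lossless and dependency-preserving

Lossless test (chase): Rows 1 and 2 agree on D; apply D→B, C and equate their B, C entries. Rows 1 and 3 agree on D; apply D→B, C and equate their B, C entries. Rows 1 and 2 agree on B; apply B→E and equate their E entries. Row 1 is now all distinguished symbols — the join is lossless.
Dependency preservation: B → E; E → B, C are not contained in any single fragment, but the restricted closure of each left-hand side across the fragments still reaches the right-hand side; the remaining FDs each lie inside some fragment. All dependencies are preserved.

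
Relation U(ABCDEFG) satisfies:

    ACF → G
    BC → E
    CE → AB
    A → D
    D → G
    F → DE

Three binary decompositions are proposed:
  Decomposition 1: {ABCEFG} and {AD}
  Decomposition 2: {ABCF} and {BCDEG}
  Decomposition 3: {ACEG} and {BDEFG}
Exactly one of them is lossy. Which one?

Decomposition 1: common = {A}, closure = {ADG} → lossless.
Decomposition 2: common = {BC}, closure = {ABCDEG} → lossless.
Decomposition 3: common = {EG}, closure = {EG} → lossy.

Decomposition 3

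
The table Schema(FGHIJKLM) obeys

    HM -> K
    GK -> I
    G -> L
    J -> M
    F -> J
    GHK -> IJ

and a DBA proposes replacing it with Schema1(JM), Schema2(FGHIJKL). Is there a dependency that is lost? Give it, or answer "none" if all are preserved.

HM -> K

Check HM → K: no single fragment contains all of {HKM}, and the restricted closure of {HM} across the fragments never reaches {K}.
GK → I is preserved.
G → L is preserved.
J → M is preserved.
F → J is preserved.
GHK → IJ is preserved.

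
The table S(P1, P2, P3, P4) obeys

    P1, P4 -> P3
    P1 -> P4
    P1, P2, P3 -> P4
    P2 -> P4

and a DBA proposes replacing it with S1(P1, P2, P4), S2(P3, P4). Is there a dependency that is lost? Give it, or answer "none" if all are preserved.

P1, P4 -> P3

Check P1, P4 → P3: no single fragment contains all of {P1, P3, P4}, and the restricted closure of {P1, P4} across the fragments never reaches {P3}.
P1 → P4 is preserved.
P1, P2, P3 → P4 is preserved.
P2 → P4 is preserved.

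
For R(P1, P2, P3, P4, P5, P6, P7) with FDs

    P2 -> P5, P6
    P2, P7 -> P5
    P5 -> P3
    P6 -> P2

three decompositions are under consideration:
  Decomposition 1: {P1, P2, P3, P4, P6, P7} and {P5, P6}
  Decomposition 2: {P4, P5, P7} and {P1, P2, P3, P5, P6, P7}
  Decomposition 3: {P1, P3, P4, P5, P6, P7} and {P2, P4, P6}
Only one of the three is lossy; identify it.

Decomposition 1: common = {P6}, closure = {P2, P3, P5, P6} → lossless.
Decomposition 2: common = {P5, P7}, closure = {P3, P5, P7} → lossy.
Decomposition 3: common = {P4, P6}, closure = {P2, P3, P4, P5, P6} → lossless.

Decomposition 2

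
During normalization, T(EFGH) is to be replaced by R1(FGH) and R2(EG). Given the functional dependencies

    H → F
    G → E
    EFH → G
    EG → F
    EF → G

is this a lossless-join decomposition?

Common attributes: R1 ∩ R2 = {G}.
Closure of {G}: G → E applies, adding E; EG → F applies, adding F. So (G)⁺ = {EFG}.
This closure contains every attribute of R2, so R1 ∩ R2 → R2. The join is lossless.

Yes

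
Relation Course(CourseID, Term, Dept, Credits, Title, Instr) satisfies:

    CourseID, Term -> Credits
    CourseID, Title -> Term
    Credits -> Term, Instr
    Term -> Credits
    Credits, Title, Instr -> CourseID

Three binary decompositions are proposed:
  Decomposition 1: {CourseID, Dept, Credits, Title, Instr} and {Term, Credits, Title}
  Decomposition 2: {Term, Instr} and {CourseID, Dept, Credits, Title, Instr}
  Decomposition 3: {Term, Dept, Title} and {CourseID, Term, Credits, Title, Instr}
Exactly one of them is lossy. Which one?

Decomposition 2

Decomposition 1: common = {Credits, Title}, closure = {CourseID, Term, Credits, Title, Instr} → lossless.
Decomposition 2: common = {Instr}, closure = {Instr} → lossy.
Decomposition 3: common = {Term, Title}, closure = {CourseID, Term, Credits, Title, Instr} → lossless.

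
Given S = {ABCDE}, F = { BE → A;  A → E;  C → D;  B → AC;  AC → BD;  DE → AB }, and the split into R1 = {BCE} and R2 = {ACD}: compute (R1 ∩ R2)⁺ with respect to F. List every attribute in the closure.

R1 ∩ R2 = {C}.
C → D applies, adding D
Closure: {CD}.

CD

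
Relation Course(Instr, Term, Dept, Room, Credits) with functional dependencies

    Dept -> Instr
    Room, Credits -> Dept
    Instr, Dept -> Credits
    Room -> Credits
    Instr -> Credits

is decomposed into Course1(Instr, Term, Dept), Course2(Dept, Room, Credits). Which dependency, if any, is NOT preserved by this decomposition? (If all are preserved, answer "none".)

Instr -> Credits

Check Instr → Credits: no single fragment contains all of {Instr, Credits}, and the restricted closure of {Instr} across the fragments never reaches {Credits}.
Dept → Instr is preserved.
Room, Credits → Dept is preserved.
Instr, Dept → Credits is preserved.
Room → Credits is preserved.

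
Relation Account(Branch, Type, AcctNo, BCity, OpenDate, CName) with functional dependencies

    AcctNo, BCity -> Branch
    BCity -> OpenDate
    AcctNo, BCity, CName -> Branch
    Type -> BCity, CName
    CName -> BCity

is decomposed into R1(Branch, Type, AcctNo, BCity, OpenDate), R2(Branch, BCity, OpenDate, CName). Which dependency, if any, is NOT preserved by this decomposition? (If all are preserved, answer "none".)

Type -> BCity, CName

Check Type → BCity, CName: no single fragment contains all of {Type, BCity, CName}, and the restricted closure of {Type} across the fragments never reaches {BCity, CName}.
AcctNo, BCity → Branch is preserved.
BCity → OpenDate is preserved.
AcctNo, BCity, CName → Branch is preserved.
CName → BCity is preserved.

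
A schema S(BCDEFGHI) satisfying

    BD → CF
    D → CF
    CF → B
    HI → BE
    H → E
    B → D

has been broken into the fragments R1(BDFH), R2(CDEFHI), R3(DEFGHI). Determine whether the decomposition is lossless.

Yes

Chase test. Columns are BCDEFGHI; row i has aⱼ where attribute j ∈ Ri, else bᵢⱼ.
Initial tableau (one row per fragment):
  row 1: a1 b12 a3 b14 a5 b16 a7 b18
  row 2: b21 a2 a3 a4 a5 b26 a7 a8
  row 3: b31 b32 a3 a4 a5 a6 a7 a8
Rows 1 and 2 agree on D; apply D→CF and equate their CF entries.
Rows 1 and 3 agree on D; apply D→CF and equate their CF entries.
Rows 1 and 2 agree on CF; apply CF→B and equate their B entries.
Rows 1 and 3 agree on CF; apply CF→B and equate their B entries.
Rows 1 and 2 agree on H; apply H→E and equate their E entries.
Row 3 is now all distinguished symbols — the join is lossless.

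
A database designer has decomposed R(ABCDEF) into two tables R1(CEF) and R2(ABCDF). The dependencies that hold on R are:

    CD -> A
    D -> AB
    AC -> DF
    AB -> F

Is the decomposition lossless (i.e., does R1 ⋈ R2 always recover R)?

Common attributes: R1 ∩ R2 = {CF}.
No dependency enlarges {CF}, so (CF)⁺ = {CF}.
The closure contains neither all of R1 = {CEF} nor all of R2 = {ABCDF}, so the common attributes are not a superkey of either fragment. The join is lossy.

No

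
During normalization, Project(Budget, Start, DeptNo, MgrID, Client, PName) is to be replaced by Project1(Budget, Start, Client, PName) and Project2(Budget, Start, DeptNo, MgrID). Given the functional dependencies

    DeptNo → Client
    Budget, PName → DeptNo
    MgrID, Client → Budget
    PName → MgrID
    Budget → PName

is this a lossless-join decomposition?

Yes

Common attributes: Project1 ∩ Project2 = {Budget, Start}.
Closure of {Budget, Start}: Budget → PName applies, adding PName; Budget, PName → DeptNo applies, adding DeptNo; PName → MgrID applies, adding MgrID; DeptNo → Client applies, adding Client. So (Budget, Start)⁺ = {Budget, Start, DeptNo, MgrID, Client, PName}.
This closure contains every attribute of Project1, so Project1 ∩ Project2 → Project1. The join is lossless.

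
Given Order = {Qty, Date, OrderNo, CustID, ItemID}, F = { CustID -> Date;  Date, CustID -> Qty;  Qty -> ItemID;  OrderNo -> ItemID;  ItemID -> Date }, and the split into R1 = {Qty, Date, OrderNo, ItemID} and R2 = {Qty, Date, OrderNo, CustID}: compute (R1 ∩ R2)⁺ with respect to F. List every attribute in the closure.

Qty, Date, OrderNo, ItemID

R1 ∩ R2 = {Qty, Date, OrderNo}.
Qty → ItemID applies, adding ItemID
Closure: {Qty, Date, OrderNo, ItemID}.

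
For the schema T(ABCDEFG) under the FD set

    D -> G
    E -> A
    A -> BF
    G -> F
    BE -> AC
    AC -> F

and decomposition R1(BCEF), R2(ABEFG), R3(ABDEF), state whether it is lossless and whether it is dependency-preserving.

lossy and not dependency-preserving

Lossless test (chase): Rows 1 and 2 agree on E; apply E→A and equate their A entries. Rows 1 and 2 agree on BE; apply BE→AC and equate their AC entries. Rows 1 and 3 agree on BE; apply BE→AC and equate their AC entries. No row becomes fully distinguished — the join is lossy.
Dependency preservation: the restricted closure of {D} across the fragments never reaches {G}, so D → G cannot be enforced without a join — not preserved.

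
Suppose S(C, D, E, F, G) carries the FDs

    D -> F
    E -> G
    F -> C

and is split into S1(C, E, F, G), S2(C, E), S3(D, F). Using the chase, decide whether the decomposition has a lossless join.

Chase test. Columns are C, D, E, F, G; row i has aⱼ where attribute j ∈ Si, else bᵢⱼ.
Initial tableau (one row per fragment):
  row 1: a1 b12 a3 a4 a5
  row 2: a1 b22 a3 b24 b25
  row 3: b31 a2 b33 a4 b35
Rows 1 and 2 agree on E; apply E→G and equate their G entries.
Rows 1 and 3 agree on F; apply F→C and equate their C entries.
No row becomes fully distinguished — the join is lossy.

No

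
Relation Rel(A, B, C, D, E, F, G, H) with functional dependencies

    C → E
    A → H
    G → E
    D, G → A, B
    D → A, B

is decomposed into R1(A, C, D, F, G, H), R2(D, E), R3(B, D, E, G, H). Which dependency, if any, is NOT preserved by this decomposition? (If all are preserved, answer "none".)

C → E

Check C → E: no single fragment contains all of {C, E}, and the restricted closure of {C} across the fragments never reaches {E}.
A → H is preserved.
G → E is preserved.
D, G → A, B is preserved.
D → A, B is preserved.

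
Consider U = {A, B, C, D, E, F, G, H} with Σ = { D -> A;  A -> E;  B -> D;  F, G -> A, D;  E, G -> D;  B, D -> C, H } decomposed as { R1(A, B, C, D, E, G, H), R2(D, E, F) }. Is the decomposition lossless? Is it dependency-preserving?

Lossless test: (D, E)⁺ = {A, D, E}, which is a superkey of neither fragment — lossy.
Dependency preservation: the restricted closure of {F, G} across the fragments never reaches {A, D}, so F, G → A, D cannot be enforced without a join — not preserved.

lossy and not dependency-preserving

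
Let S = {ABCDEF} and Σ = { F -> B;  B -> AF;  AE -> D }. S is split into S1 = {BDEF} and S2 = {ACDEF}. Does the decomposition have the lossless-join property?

Common attributes: S1 ∩ S2 = {DEF}.
Closure of {DEF}: F → B applies, adding B; B → AF applies, adding A. So (DEF)⁺ = {ABDEF}.
This closure contains every attribute of S1, so S1 ∩ S2 → S1. The join is lossless.

Yes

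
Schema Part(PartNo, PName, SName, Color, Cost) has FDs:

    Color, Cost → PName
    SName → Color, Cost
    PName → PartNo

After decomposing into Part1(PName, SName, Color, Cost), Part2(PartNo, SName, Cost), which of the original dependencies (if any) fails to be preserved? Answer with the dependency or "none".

Check PName → PartNo: no single fragment contains all of {PartNo, PName}, and the restricted closure of {PName} across the fragments never reaches {PartNo}.
Color, Cost → PName is preserved.
SName → Color, Cost is preserved.

PName → PartNo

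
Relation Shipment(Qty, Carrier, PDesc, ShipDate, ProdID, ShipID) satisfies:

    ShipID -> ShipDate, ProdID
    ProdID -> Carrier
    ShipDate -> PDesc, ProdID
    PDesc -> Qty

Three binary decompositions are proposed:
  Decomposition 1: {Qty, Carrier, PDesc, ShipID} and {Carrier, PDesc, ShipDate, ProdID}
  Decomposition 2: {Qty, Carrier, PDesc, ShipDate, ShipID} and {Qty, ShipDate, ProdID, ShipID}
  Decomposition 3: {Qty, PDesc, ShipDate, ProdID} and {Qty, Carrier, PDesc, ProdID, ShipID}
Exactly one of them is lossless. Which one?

Decomposition 2

Decomposition 1: common = {Carrier, PDesc}, closure = {Qty, Carrier, PDesc} → lossy.
Decomposition 2: common = {Qty, ShipDate, ShipID}, closure = {Qty, Carrier, PDesc, ShipDate, ProdID, ShipID} → lossless.
Decomposition 3: common = {Qty, PDesc, ProdID}, closure = {Qty, Carrier, PDesc, ProdID} → lossy.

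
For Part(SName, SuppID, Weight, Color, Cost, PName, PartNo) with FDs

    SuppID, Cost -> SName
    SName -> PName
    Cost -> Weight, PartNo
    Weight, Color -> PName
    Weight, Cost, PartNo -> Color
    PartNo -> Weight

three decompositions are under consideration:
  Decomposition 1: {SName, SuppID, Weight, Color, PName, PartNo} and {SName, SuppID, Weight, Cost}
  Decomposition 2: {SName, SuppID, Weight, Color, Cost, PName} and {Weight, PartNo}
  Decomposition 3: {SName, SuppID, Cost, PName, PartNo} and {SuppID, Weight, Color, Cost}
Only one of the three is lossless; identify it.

Decomposition 3

Decomposition 1: common = {SName, SuppID, Weight}, closure = {SName, SuppID, Weight, PName} → lossy.
Decomposition 2: common = {Weight}, closure = {Weight} → lossy.
Decomposition 3: common = {SuppID, Cost}, closure = {SName, SuppID, Weight, Color, Cost, PName, PartNo} → lossless.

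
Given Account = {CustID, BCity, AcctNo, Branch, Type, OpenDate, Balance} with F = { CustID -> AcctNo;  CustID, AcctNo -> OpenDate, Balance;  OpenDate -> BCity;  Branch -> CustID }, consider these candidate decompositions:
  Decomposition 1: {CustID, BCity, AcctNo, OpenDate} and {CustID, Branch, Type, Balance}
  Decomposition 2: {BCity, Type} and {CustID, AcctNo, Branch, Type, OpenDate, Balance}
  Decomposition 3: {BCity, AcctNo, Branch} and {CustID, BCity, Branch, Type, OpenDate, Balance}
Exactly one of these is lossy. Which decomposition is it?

Decomposition 2

Decomposition 1: common = {CustID}, closure = {CustID, BCity, AcctNo, OpenDate, Balance} → lossless.
Decomposition 2: common = {Type}, closure = {Type} → lossy.
Decomposition 3: common = {BCity, Branch}, closure = {CustID, BCity, AcctNo, Branch, OpenDate, Balance} → lossless.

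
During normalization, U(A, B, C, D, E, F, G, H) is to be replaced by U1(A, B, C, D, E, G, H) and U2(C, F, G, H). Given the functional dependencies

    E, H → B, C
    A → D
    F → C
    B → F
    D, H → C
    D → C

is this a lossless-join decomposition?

Common attributes: U1 ∩ U2 = {C, G, H}.
No dependency enlarges {C, G, H}, so (C, G, H)⁺ = {C, G, H}.
The closure contains neither all of U1 = {A, B, C, D, E, G, H} nor all of U2 = {C, F, G, H}, so the common attributes are not a superkey of either fragment. The join is lossy.

No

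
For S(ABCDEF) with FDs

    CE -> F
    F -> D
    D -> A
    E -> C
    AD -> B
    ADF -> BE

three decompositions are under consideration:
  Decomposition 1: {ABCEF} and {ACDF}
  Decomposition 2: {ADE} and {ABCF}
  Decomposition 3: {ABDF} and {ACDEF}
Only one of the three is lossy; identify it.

Decomposition 1: common = {ACF}, closure = {ABCDEF} → lossless.
Decomposition 2: common = {A}, closure = {A} → lossy.
Decomposition 3: common = {ADF}, closure = {ABCDEF} → lossless.

Decomposition 2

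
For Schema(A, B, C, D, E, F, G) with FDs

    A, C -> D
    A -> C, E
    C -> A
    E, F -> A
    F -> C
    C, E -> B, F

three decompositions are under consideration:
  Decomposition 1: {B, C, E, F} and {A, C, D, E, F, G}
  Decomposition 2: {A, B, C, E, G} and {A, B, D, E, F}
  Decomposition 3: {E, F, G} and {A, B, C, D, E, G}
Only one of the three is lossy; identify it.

Decomposition 3

Decomposition 1: common = {C, E, F}, closure = {A, B, C, D, E, F} → lossless.
Decomposition 2: common = {A, B, E}, closure = {A, B, C, D, E, F} → lossless.
Decomposition 3: common = {E, G}, closure = {E, G} → lossy.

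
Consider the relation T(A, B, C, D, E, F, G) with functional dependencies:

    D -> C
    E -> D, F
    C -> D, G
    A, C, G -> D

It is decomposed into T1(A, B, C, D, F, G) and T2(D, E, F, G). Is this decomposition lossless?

No

Common attributes: T1 ∩ T2 = {D, F, G}.
Closure of {D, F, G}: D → C applies, adding C. So (D, F, G)⁺ = {C, D, F, G}.
The closure contains neither all of T1 = {A, B, C, D, F, G} nor all of T2 = {D, E, F, G}, so the common attributes are not a superkey of either fragment. The join is lossy.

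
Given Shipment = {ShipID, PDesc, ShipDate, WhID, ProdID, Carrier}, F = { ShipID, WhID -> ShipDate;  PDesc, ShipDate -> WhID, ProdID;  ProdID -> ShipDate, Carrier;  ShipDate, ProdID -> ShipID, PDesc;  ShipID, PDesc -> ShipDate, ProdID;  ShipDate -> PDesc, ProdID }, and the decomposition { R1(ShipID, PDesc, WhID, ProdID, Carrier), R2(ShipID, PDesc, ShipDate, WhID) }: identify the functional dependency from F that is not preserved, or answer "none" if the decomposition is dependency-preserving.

ShipID, WhID → ShipDate lies within R2.
PDesc, ShipDate → WhID, ProdID: restricted closure across fragments reaches WhID, ProdID.
ProdID → ShipDate, Carrier: restricted closure across fragments reaches ShipDate, Carrier.
ShipDate, ProdID → ShipID, PDesc: restricted closure across fragments reaches ShipID, PDesc.
ShipID, PDesc → ShipDate, ProdID: restricted closure across fragments reaches ShipDate, ProdID.
ShipDate → PDesc, ProdID: restricted closure across fragments reaches PDesc, ProdID.
Every dependency is enforceable on the fragments, so the decomposition is dependency-preserving.

none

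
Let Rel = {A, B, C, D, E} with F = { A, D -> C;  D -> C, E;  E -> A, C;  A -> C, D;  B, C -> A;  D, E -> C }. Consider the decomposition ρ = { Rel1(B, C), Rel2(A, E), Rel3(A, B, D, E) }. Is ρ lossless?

Chase test. Columns are A, B, C, D, E; row i has aⱼ where attribute j ∈ Reli, else bᵢⱼ.
Initial tableau (one row per fragment):
  row 1: b11 a2 a3 b14 b15
  row 2: a1 b22 b23 b24 a5
  row 3: a1 a2 b33 a4 a5
Rows 2 and 3 agree on E; apply E→A, C and equate their A, C entries.
Rows 2 and 3 agree on A; apply A→C, D and equate their C, D entries.
No row becomes fully distinguished — the join is lossy.

No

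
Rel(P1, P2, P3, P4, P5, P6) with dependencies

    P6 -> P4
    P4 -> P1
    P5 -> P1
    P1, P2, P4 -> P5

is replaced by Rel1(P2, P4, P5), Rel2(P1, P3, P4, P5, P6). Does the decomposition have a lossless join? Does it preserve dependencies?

lossy but dependency-preserving

Lossless test: (P4, P5)⁺ = {P1, P4, P5}, which is a superkey of neither fragment — lossy.
Dependency preservation: P1, P2, P4 → P5 is not contained in any single fragment, but the restricted closure of its left-hand side across the fragments still reaches the right-hand side; the remaining FDs each lie inside some fragment. All dependencies are preserved.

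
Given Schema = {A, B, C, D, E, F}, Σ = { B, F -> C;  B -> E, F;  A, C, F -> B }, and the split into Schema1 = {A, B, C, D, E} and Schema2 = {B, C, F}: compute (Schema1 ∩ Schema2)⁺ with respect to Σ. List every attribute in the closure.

Schema1 ∩ Schema2 = {B, C}.
B → E, F applies, adding E, F
Closure: {B, C, E, F}.

B, C, E, F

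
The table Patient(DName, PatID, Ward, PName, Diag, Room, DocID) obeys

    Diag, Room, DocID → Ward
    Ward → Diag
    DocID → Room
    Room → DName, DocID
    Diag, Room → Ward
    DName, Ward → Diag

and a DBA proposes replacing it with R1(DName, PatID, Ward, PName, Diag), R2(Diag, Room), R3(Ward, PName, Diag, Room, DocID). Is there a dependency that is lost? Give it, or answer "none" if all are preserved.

Check Room → DName, DocID: no single fragment contains all of {DName, Room, DocID}, and the restricted closure of {Room} across the fragments never reaches {DName, DocID}.
Diag, Room, DocID → Ward is preserved.
Ward → Diag is preserved.
DocID → Room is preserved.
Diag, Room → Ward is preserved.
DName, Ward → Diag is preserved.

Room → DName, DocID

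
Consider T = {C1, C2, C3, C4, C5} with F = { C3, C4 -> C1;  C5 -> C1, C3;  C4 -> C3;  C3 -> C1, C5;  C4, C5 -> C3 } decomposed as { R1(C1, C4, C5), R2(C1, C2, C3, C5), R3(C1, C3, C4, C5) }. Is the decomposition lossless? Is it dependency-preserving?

Lossless test (chase): Rows 1 and 2 agree on C5; apply C5→C1, C3 and equate their C1, C3 entries. No row becomes fully distinguished — the join is lossy.
Dependency preservation: every FD's attributes lie within a single fragment, so each can be enforced locally — preserved.

lossy but dependency-preserving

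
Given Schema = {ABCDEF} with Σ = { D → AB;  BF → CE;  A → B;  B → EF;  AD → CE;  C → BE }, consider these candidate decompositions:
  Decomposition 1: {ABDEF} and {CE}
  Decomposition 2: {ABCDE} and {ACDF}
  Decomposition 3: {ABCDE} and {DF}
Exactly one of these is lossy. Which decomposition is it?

Decomposition 1: common = {E}, closure = {E} → lossy.
Decomposition 2: common = {ACD}, closure = {ABCDEF} → lossless.
Decomposition 3: common = {D}, closure = {ABCDEF} → lossless.

Decomposition 1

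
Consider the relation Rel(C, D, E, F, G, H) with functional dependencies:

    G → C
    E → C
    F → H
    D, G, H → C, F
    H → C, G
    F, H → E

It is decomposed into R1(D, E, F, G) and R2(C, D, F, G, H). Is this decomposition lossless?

Yes

Common attributes: R1 ∩ R2 = {D, F, G}.
Closure of {D, F, G}: G → C applies, adding C; F → H applies, adding H; F, H → E applies, adding E. So (D, F, G)⁺ = {C, D, E, F, G, H}.
This closure contains every attribute of R1, so R1 ∩ R2 → R1. The join is lossless.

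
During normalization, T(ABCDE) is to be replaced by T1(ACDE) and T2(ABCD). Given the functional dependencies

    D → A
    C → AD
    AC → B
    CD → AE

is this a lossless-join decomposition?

Yes

Common attributes: T1 ∩ T2 = {ACD}.
Closure of {ACD}: AC → B applies, adding B; CD → AE applies, adding E. So (ACD)⁺ = {ABCDE}.
This closure contains every attribute of T1, so T1 ∩ T2 → T1. The join is lossless.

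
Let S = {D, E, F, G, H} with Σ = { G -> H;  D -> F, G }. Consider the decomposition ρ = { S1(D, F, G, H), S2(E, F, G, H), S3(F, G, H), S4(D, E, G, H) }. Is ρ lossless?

Yes

Chase test. Columns are D, E, F, G, H; row i has aⱼ where attribute j ∈ Si, else bᵢⱼ.
Initial tableau (one row per fragment):
  row 1: a1 b12 a3 a4 a5
  row 2: b21 a2 a3 a4 a5
  row 3: b31 b32 a3 a4 a5
  row 4: a1 a2 b43 a4 a5
Rows 1 and 4 agree on D; apply D→F, G and equate their F, G entries.
Row 4 is now all distinguished symbols — the join is lossless.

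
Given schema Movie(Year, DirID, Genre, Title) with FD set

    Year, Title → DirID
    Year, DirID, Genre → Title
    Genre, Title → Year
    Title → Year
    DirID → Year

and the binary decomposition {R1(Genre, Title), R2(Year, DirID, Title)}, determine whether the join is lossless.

Common attributes: R1 ∩ R2 = {Title}.
Closure of {Title}: Title → Year applies, adding Year; Year, Title → DirID applies, adding DirID. So (Title)⁺ = {Year, DirID, Title}.
This closure contains every attribute of R2, so R1 ∩ R2 → R2. The join is lossless.

Yes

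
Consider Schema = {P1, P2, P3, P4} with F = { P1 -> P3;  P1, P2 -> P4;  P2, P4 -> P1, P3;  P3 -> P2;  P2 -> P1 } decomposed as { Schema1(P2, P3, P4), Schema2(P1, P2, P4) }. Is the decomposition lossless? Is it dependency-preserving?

Lossless test: (P2, P4)⁺ = {P1, P2, P3, P4}, which contains all of one fragment — lossless.
Dependency preservation: P1 → P3; P2, P4 → P1, P3 are not contained in any single fragment, but the restricted closure of each left-hand side across the fragments still reaches the right-hand side; the remaining FDs each lie inside some fragment. All dependencies are preserved.

lossless and dependency-preserving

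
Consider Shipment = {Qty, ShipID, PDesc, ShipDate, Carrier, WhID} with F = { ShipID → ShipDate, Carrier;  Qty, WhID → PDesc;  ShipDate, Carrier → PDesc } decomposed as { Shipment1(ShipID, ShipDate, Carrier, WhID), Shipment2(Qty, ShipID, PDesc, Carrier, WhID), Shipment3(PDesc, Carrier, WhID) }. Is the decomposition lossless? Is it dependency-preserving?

lossless but not dependency-preserving

Lossless test (chase): Rows 1 and 2 agree on ShipID; apply ShipID→ShipDate, Carrier and equate their ShipDate, Carrier entries. Rows 1 and 2 agree on ShipDate, Carrier; apply ShipDate, Carrier→PDesc and equate their PDesc entries. Row 2 is now all distinguished symbols — the join is lossless.
Dependency preservation: the restricted closure of {ShipDate, Carrier} across the fragments never reaches {PDesc}, so ShipDate, Carrier → PDesc cannot be enforced without a join — not preserved.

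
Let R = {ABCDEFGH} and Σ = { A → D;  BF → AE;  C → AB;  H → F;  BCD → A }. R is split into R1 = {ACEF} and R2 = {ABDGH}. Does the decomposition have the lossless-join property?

No

Common attributes: R1 ∩ R2 = {A}.
Closure of {A}: A → D applies, adding D. So (A)⁺ = {AD}.
The closure contains neither all of R1 = {ACEF} nor all of R2 = {ABDGH}, so the common attributes are not a superkey of either fragment. The join is lossy.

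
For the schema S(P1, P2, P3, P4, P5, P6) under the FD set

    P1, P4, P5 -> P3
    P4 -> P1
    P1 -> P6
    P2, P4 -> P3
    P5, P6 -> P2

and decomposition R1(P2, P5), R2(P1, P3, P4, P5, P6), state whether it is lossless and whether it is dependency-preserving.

lossy and not dependency-preserving

Lossless test: (P5)⁺ = {P5}, which is a superkey of neither fragment — lossy.
Dependency preservation: the restricted closure of {P2, P4} across the fragments never reaches {P3}, so P2, P4 → P3 cannot be enforced without a join — not preserved.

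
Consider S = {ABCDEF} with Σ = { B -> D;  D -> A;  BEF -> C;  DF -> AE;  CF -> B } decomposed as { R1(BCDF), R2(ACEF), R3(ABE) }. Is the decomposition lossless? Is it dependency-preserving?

Lossless test (chase): Rows 1 and 3 agree on B; apply B→D and equate their D entries. Rows 1 and 3 agree on D; apply D→A and equate their A entries. Rows 1 and 2 agree on CF; apply CF→B and equate their B entries. Rows 1 and 2 agree on B; apply B→D and equate their D entries. Rows 1 and 2 agree on DF; apply DF→AE and equate their AE entries. Row 1 is now all distinguished symbols — the join is lossless.
Dependency preservation: the restricted closure of {D} across the fragments never reaches {A}, so D → A cannot be enforced without a join — not preserved.

lossless but not dependency-preserving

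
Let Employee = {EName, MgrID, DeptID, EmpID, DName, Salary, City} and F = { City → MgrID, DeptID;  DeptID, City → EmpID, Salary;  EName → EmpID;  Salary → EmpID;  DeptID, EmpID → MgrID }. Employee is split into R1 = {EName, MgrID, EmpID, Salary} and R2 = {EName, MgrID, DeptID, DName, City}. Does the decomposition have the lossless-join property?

Common attributes: R1 ∩ R2 = {EName, MgrID}.
Closure of {EName, MgrID}: EName → EmpID applies, adding EmpID. So (EName, MgrID)⁺ = {EName, MgrID, EmpID}.
The closure contains neither all of R1 = {EName, MgrID, EmpID, Salary} nor all of R2 = {EName, MgrID, DeptID, DName, City}, so the common attributes are not a superkey of either fragment. The join is lossy.

No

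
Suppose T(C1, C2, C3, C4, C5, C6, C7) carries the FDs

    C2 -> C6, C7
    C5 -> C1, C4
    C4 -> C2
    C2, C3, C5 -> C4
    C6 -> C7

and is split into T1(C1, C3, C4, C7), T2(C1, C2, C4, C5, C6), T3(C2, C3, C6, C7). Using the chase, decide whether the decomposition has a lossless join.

No

Chase test. Columns are C1, C2, C3, C4, C5, C6, C7; row i has aⱼ where attribute j ∈ Ti, else bᵢⱼ.
Initial tableau (one row per fragment):
  row 1: a1 b12 a3 a4 b15 b16 a7
  row 2: a1 a2 b23 a4 a5 a6 b27
  row 3: b31 a2 a3 b34 b35 a6 a7
Rows 2 and 3 agree on C2; apply C2→C6, C7 and equate their C6, C7 entries.
Rows 1 and 2 agree on C4; apply C4→C2 and equate their C2 entries.
Rows 1 and 2 agree on C2; apply C2→C6, C7 and equate their C6, C7 entries.
No row becomes fully distinguished — the join is lossy.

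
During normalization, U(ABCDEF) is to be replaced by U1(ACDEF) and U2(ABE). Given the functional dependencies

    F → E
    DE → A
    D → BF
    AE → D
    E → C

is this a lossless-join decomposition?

Common attributes: U1 ∩ U2 = {AE}.
Closure of {AE}: AE → D applies, adding D; E → C applies, adding C; D → BF applies, adding BF. So (AE)⁺ = {ABCDEF}.
This closure contains every attribute of U1, so U1 ∩ U2 → U1. The join is lossless.

Yes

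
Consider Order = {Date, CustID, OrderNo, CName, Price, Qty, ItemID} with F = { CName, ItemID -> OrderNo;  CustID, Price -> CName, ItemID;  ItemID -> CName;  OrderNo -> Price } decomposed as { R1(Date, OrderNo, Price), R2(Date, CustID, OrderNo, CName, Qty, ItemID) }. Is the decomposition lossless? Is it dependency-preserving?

lossless but not dependency-preserving

Lossless test: (Date, OrderNo)⁺ = {Date, OrderNo, Price}, which contains all of one fragment — lossless.
Dependency preservation: the restricted closure of {CustID, Price} across the fragments never reaches {CName, ItemID}, so CustID, Price → CName, ItemID cannot be enforced without a join — not preserved.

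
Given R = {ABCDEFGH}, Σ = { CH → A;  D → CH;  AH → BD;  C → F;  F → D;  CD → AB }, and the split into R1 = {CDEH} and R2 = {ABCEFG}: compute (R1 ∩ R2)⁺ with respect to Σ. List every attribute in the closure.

R1 ∩ R2 = {CE}.
C → F applies, adding F
F → D applies, adding D
CD → AB applies, adding AB
D → CH applies, adding H
Closure: {ABCDEFH}.

ABCDEFH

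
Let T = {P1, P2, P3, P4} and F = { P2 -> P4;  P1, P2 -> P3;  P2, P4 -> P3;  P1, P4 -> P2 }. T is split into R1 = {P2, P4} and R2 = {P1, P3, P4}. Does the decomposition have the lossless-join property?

No

Common attributes: R1 ∩ R2 = {P4}.
No dependency enlarges {P4}, so (P4)⁺ = {P4}.
The closure contains neither all of R1 = {P2, P4} nor all of R2 = {P1, P3, P4}, so the common attributes are not a superkey of either fragment. The join is lossy.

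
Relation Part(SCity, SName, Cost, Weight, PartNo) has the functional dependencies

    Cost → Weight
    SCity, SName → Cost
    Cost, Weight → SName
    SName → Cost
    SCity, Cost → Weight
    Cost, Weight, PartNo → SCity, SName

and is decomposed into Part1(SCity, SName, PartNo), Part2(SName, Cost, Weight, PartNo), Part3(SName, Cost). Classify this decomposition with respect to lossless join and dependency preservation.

Lossless test (chase): Rows 2 and 3 agree on Cost; apply Cost→Weight and equate their Weight entries. Rows 1 and 2 agree on SName; apply SName→Cost and equate their Cost entries. Rows 1 and 2 agree on Cost; apply Cost→Weight and equate their Weight entries. Rows 1 and 2 agree on Cost, Weight, PartNo; apply Cost, Weight, PartNo→SCity, SName and equate their SCity, SName entries. Row 1 is now all distinguished symbols — the join is lossless.
Dependency preservation: SCity, SName → Cost; SCity, Cost → Weight; Cost, Weight, PartNo → SCity, SName are not contained in any single fragment, but the restricted closure of each left-hand side across the fragments still reaches the right-hand side; the remaining FDs each lie inside some fragment. All dependencies are preserved.

lossless and dependency-preserving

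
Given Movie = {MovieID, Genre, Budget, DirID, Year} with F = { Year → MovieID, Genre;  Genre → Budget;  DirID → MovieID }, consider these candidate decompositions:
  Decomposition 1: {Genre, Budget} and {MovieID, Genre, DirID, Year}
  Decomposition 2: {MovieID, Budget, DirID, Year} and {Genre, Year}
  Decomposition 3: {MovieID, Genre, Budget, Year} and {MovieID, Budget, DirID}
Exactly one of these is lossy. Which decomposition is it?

Decomposition 3

Decomposition 1: common = {Genre}, closure = {Genre, Budget} → lossless.
Decomposition 2: common = {Year}, closure = {MovieID, Genre, Budget, Year} → lossless.
Decomposition 3: common = {MovieID, Budget}, closure = {MovieID, Budget} → lossy.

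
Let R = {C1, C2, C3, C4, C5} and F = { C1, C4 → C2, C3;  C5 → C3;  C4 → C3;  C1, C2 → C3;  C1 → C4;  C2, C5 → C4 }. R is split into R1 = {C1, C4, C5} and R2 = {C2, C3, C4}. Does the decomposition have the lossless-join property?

Common attributes: R1 ∩ R2 = {C4}.
Closure of {C4}: C4 → C3 applies, adding C3. So (C4)⁺ = {C3, C4}.
The closure contains neither all of R1 = {C1, C4, C5} nor all of R2 = {C2, C3, C4}, so the common attributes are not a superkey of either fragment. The join is lossy.

No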